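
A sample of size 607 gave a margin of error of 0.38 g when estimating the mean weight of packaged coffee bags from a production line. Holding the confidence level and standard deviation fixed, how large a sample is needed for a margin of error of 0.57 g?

Margin of error scales as 1/√n, so n₂ = n₁·(E₁/E₂)².
n₂ = 607 × (0.38/0.57)² = 607 × 0.4444 = 269.75
Round up: n₂ = 270.

270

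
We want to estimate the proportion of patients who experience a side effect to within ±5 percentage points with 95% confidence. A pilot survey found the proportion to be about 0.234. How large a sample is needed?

276

For a proportion with margin E = 0.05 at 95% confidence, z = 1.960.
n = p̂(1−p̂)(z/E)² = 0.234 × 0.766 × (1.960/0.05)² = 275.43
Round up: n = 276.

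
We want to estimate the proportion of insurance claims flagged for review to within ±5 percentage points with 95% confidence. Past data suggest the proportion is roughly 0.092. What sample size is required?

n = 129

For a proportion with margin E = 0.05 at 95% confidence, z = 1.960.
n = p̂(1−p̂)(z/E)² = 0.092 × 0.908 × (1.960/0.05)² = 128.36
Round up: n = 129.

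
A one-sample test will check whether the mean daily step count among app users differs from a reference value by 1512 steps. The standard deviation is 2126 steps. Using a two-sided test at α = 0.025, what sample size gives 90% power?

For a one-sample z-test, n = ((z_{α/2} + z_β)·σ/δ)².
z_{α/2} = 2.241 (two-sided α = 0.025); z_β = 1.282 (power 90% → β = 0.1).
n = (3.523 × 2126 / 1512)² = 24.54
Round up: n = 25.

n = 25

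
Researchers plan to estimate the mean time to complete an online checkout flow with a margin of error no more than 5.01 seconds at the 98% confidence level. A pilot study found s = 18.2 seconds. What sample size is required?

For a mean, the margin of error is E = z·σ/√n, so n = (zσ/E)².
At 98% confidence, z = 2.326.
n = (2.326 × 18.2 / 5.01)² = 71.40
Round up: n = 72.

n = 72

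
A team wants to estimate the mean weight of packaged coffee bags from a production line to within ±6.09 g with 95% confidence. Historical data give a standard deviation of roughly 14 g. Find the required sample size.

21

For a mean, the margin of error is E = z·σ/√n, so n = (zσ/E)².
At 95% confidence, z = 1.960.
n = (1.960 × 14 / 6.09)² = 20.30
Round up: n = 21.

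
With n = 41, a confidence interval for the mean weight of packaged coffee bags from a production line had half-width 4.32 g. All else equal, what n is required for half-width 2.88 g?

Margin of error scales as 1/√n, so n₂ = n₁·(E₁/E₂)².
n₂ = 41 × (4.32/2.88)² = 41 × 2.25 = 92.25
Round up: n₂ = 93.

93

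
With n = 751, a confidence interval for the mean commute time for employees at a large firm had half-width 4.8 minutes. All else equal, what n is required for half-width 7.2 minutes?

Margin of error scales as 1/√n, so n₂ = n₁·(E₁/E₂)².
n₂ = 751 × (4.8/7.2)² = 751 × 0.4444 = 333.74
Round up: n₂ = 334.

334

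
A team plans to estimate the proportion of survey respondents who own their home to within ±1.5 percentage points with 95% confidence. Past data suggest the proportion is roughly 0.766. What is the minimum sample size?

For a proportion with margin E = 0.015 at 95% confidence, z = 1.960.
n = p̂(1−p̂)(z/E)² = 0.766 × 0.234 × (1.960/0.015)² = 3060.37
Round up: n = 3061.

3061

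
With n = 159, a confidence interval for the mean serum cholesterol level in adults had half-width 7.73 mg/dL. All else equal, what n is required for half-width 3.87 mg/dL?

635

Margin of error scales as 1/√n, so n₂ = n₁·(E₁/E₂)².
n₂ = 159 × (7.73/3.87)² = 159 × 3.99 = 634.41
Round up: n₂ = 635.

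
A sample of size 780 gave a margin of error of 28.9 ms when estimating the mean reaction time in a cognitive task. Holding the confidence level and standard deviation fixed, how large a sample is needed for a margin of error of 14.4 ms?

3142

Margin of error scales as 1/√n, so n₂ = n₁·(E₁/E₂)².
n₂ = 780 × (28.9/14.4)² = 780 × 4.028 = 3141.84
Round up: n₂ = 3142.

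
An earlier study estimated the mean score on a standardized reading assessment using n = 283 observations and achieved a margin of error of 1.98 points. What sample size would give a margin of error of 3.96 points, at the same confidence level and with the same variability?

n = 71

Margin of error scales as 1/√n, so n₂ = n₁·(E₁/E₂)².
n₂ = 283 × (1.98/3.96)² = 283 × 0.25 = 70.75
Round up: n₂ = 71.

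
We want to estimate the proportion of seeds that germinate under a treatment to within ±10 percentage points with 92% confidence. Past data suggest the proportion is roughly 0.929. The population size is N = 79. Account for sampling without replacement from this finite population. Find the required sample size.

For a proportion with margin E = 0.1 at 92% confidence, z = 1.751.
n = p̂(1−p̂)(z/E)² = 0.929 × 0.071 × (1.751/0.1)² = 20.22 — call this n₀.
Finite-population correction with N = 79: n = n₀ / (1 + (n₀−1)/N) = 20.22 / 1.243 = 16.27
Round up: n = 17.

17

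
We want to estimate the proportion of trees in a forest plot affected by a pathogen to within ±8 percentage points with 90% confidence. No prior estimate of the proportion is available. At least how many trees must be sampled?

106

For a proportion with margin E = 0.08 at 90% confidence, z = 1.645.
With no prior estimate, use p = 0.5, which maximizes p(1−p) at 0.25.
n = 0.25 × (z/E)² = 0.25 × (1.645/0.08)² = 105.70
Round up: n = 106.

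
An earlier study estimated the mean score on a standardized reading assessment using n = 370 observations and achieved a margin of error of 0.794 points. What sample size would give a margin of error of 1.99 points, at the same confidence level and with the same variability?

Margin of error scales as 1/√n, so n₂ = n₁·(E₁/E₂)².
n₂ = 370 × (0.794/1.99)² = 370 × 0.1592 = 58.90
Round up: n₂ = 59.

59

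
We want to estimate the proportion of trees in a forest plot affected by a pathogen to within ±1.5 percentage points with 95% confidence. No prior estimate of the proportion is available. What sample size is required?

4269

For a proportion with margin E = 0.015 at 95% confidence, z = 1.960.
With no prior estimate, use p = 0.5, which maximizes p(1−p) at 0.25.
n = 0.25 × (z/E)² = 0.25 × (1.960/0.015)² = 4268.44
Round up: n = 4269.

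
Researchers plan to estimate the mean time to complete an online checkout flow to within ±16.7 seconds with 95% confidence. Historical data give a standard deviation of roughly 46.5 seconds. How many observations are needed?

30

For a mean, the margin of error is E = z·σ/√n, so n = (zσ/E)².
At 95% confidence, z = 1.960.
n = (1.960 × 46.5 / 16.7)² = 29.78
Round up: n = 30.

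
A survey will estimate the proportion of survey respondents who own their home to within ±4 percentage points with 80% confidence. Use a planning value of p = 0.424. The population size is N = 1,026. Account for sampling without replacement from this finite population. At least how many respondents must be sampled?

n = 202

For a proportion with margin E = 0.04 at 80% confidence, z = 1.282.
n = p̂(1−p̂)(z/E)² = 0.424 × 0.576 × (1.282/0.04)² = 250.87 — call this n₀.
Finite-population correction with N = 1,026: n = n₀ / (1 + (n₀−1)/N) = 250.87 / 1.244 = 201.66
Round up: n = 202.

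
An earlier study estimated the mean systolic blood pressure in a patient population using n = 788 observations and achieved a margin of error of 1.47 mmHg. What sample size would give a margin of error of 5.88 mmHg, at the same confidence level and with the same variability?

Margin of error scales as 1/√n, so n₂ = n₁·(E₁/E₂)².
n₂ = 788 × (1.47/5.88)² = 788 × 0.0625 = 49.25
Round up: n₂ = 50.

50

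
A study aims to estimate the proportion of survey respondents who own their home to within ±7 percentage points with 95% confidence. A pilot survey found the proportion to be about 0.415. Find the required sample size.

For a proportion with margin E = 0.07 at 95% confidence, z = 1.960.
n = p̂(1−p̂)(z/E)² = 0.415 × 0.585 × (1.960/0.07)² = 190.34
Round up: n = 191.

191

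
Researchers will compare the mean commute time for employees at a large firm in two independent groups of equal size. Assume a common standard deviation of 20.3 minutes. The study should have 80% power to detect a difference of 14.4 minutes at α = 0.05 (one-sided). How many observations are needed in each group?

For two equal groups, n per group = 2·((z_α + z_β)·σ/δ)².
z_α = 1.645; z_β = 0.842 (power 80%).
n = 2 × (2.487 × 20.3 / 14.4)² = 2 × 12.29 = 24.58
Round up: n = 25 per group.

25 per group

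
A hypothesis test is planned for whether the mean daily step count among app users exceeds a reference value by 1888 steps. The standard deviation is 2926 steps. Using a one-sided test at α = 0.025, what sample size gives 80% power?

For a one-sample z-test, n = ((z_α + z_β)·σ/δ)².
z_α = 1.960 (one-sided α = 0.025); z_β = 0.842 (power 80% → β = 0.2).
n = (2.802 × 2926 / 1888)² = 18.86
Round up: n = 19.

19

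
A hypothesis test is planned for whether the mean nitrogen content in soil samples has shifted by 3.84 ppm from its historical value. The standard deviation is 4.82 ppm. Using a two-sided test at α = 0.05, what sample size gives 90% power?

17

For a one-sample z-test, n = ((z_{α/2} + z_β)·σ/δ)².
z_{α/2} = 1.960 (two-sided α = 0.05); z_β = 1.282 (power 90% → β = 0.1).
n = (3.242 × 4.82 / 3.84)² = 16.56
Round up: n = 17.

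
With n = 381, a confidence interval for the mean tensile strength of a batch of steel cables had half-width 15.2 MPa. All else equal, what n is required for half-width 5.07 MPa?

Margin of error scales as 1/√n, so n₂ = n₁·(E₁/E₂)².
n₂ = 381 × (15.2/5.07)² = 381 × 8.988 = 3424.43
Round up: n₂ = 3425.

n = 3425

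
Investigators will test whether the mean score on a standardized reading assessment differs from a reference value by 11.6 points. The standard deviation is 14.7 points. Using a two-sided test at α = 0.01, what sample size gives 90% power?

24

For a one-sample z-test, n = ((z_{α/2} + z_β)·σ/δ)².
z_{α/2} = 2.576 (two-sided α = 0.01); z_β = 1.282 (power 90% → β = 0.1).
n = (3.858 × 14.7 / 11.6)² = 23.90
Round up: n = 24.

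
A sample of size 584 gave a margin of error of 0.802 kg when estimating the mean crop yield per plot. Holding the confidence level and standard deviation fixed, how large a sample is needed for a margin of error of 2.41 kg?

n = 65

Margin of error scales as 1/√n, so n₂ = n₁·(E₁/E₂)².
n₂ = 584 × (0.802/2.41)² = 584 × 0.1107 = 64.65
Round up: n₂ = 65.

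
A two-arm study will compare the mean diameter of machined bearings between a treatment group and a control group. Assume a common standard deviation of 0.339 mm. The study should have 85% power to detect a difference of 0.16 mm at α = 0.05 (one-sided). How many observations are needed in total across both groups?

130 total

For two equal groups, n per group = 2·((z_α + z_β)·σ/δ)².
z_α = 1.645; z_β = 1.036 (power 85%).
n = 2 × (2.681 × 0.339 / 0.16)² = 2 × 32.27 = 64.54
Round up: n = 65 per group.
Total across both groups: 2 × 65 = 130.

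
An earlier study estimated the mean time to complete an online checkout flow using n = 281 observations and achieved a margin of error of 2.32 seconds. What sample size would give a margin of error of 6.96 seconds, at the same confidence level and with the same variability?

n = 32

Margin of error scales as 1/√n, so n₂ = n₁·(E₁/E₂)².
n₂ = 281 × (2.32/6.96)² = 281 × 0.1111 = 31.22
Round up: n₂ = 32.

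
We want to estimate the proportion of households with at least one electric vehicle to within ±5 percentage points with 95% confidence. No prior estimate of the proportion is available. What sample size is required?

For a proportion with margin E = 0.05 at 95% confidence, z = 1.960.
With no prior estimate, use p = 0.5, which maximizes p(1−p) at 0.25.
n = 0.25 × (z/E)² = 0.25 × (1.960/0.05)² = 384.16
Round up: n = 385.

n = 385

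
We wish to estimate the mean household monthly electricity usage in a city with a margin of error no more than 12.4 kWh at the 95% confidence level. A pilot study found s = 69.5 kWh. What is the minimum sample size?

For a mean, the margin of error is E = z·σ/√n, so n = (zσ/E)².
At 95% confidence, z = 1.960.
n = (1.960 × 69.5 / 12.4)² = 120.68
Round up: n = 121.

121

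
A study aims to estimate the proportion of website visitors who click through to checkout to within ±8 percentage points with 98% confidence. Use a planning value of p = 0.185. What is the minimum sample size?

128

For a proportion with margin E = 0.08 at 98% confidence, z = 2.326.
n = p̂(1−p̂)(z/E)² = 0.185 × 0.815 × (2.326/0.08)² = 127.46
Round up: n = 128.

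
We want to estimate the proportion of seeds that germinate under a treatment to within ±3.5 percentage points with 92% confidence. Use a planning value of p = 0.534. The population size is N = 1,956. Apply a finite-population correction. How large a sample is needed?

473

For a proportion with margin E = 0.035 at 92% confidence, z = 1.751.
n = p̂(1−p̂)(z/E)² = 0.534 × 0.466 × (1.751/0.035)² = 622.82 — call this n₀.
Finite-population correction with N = 1,956: n = n₀ / (1 + (n₀−1)/N) = 622.82 / 1.318 = 472.55
Round up: n = 473.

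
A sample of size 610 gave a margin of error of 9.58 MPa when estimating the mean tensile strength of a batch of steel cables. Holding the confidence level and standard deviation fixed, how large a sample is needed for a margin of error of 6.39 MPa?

n = 1372

Margin of error scales as 1/√n, so n₂ = n₁·(E₁/E₂)².
n₂ = 610 × (9.58/6.39)² = 610 × 2.248 = 1371.28
Round up: n₂ = 1372.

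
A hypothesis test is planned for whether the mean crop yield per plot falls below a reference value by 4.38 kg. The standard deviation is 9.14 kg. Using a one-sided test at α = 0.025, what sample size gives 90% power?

For a one-sample z-test, n = ((z_α + z_β)·σ/δ)².
z_α = 1.960 (one-sided α = 0.025); z_β = 1.282 (power 90% → β = 0.1).
n = (3.242 × 9.14 / 4.38)² = 45.77
Round up: n = 46.

46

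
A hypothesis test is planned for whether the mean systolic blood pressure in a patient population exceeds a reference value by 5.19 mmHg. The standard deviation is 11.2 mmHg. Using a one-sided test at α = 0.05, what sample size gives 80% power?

For a one-sample z-test, n = ((z_α + z_β)·σ/δ)².
z_α = 1.645 (one-sided α = 0.05); z_β = 0.842 (power 80% → β = 0.2).
n = (2.487 × 11.2 / 5.19)² = 28.80
Round up: n = 29.

29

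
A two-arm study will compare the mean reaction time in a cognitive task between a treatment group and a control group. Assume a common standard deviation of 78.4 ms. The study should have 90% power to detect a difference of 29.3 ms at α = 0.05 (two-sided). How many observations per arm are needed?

For two equal groups, n per group = 2·((z_{α/2} + z_β)·σ/δ)².
z_{α/2} = 1.960; z_β = 1.282 (power 90%).
n = 2 × (3.242 × 78.4 / 29.3)² = 2 × 75.25 = 150.50
Round up: n = 151 per group.

151 per group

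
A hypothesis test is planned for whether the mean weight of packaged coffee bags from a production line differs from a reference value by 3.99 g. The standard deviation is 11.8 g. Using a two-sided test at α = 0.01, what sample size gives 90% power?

For a one-sample z-test, n = ((z_{α/2} + z_β)·σ/δ)².
z_{α/2} = 2.576 (two-sided α = 0.01); z_β = 1.282 (power 90% → β = 0.1).
n = (3.858 × 11.8 / 3.99)² = 130.18
Round up: n = 131.

n = 131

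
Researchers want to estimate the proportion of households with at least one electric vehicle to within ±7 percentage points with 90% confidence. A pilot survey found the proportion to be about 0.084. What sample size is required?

43

For a proportion with margin E = 0.07 at 90% confidence, z = 1.645.
n = p̂(1−p̂)(z/E)² = 0.084 × 0.916 × (1.645/0.07)² = 42.49
Round up: n = 43.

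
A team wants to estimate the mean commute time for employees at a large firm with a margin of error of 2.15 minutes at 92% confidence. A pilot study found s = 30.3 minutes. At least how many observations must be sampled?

For a mean, the margin of error is E = z·σ/√n, so n = (zσ/E)².
At 92% confidence, z = 1.751.
n = (1.751 × 30.3 / 2.15)² = 608.95
Round up: n = 609.

609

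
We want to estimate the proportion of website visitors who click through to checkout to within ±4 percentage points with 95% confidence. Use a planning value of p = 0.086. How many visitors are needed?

For a proportion with margin E = 0.04 at 95% confidence, z = 1.960.
n = p̂(1−p̂)(z/E)² = 0.086 × 0.914 × (1.960/0.04)² = 188.73
Round up: n = 189.

n = 189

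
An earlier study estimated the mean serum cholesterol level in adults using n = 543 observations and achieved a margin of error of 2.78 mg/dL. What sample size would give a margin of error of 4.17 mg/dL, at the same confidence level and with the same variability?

242

Margin of error scales as 1/√n, so n₂ = n₁·(E₁/E₂)².
n₂ = 543 × (2.78/4.17)² = 543 × 0.4444 = 241.31
Round up: n₂ = 242.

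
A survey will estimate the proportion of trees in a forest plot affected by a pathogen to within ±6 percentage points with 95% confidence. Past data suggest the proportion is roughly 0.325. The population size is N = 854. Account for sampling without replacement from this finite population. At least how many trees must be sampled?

For a proportion with margin E = 0.06 at 95% confidence, z = 1.960.
n = p̂(1−p̂)(z/E)² = 0.325 × 0.675 × (1.960/0.06)² = 234.10 — call this n₀.
Finite-population correction with N = 854: n = n₀ / (1 + (n₀−1)/N) = 234.10 / 1.273 = 183.90
Round up: n = 184.

n = 184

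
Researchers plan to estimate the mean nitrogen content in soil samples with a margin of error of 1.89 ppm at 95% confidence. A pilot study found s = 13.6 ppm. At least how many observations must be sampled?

For a mean, the margin of error is E = z·σ/√n, so n = (zσ/E)².
At 95% confidence, z = 1.960.
n = (1.960 × 13.6 / 1.89)² = 198.91
Round up: n = 199.

199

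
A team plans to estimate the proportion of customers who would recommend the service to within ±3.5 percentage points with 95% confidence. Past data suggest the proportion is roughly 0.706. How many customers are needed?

For a proportion with margin E = 0.035 at 95% confidence, z = 1.960.
n = p̂(1−p̂)(z/E)² = 0.706 × 0.294 × (1.960/0.035)² = 650.92
Round up: n = 651.

n = 651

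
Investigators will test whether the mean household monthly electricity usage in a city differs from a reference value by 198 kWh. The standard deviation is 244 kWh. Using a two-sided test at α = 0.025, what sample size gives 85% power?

n = 17

For a one-sample z-test, n = ((z_{α/2} + z_β)·σ/δ)².
z_{α/2} = 2.241 (two-sided α = 0.025); z_β = 1.036 (power 85% → β = 0.15).
n = (3.277 × 244 / 198)² = 16.31
Round up: n = 17.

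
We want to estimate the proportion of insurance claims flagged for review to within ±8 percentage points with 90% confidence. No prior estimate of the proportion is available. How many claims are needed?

106

For a proportion with margin E = 0.08 at 90% confidence, z = 1.645.
With no prior estimate, use p = 0.5, which maximizes p(1−p) at 0.25.
n = 0.25 × (z/E)² = 0.25 × (1.645/0.08)² = 105.70
Round up: n = 106.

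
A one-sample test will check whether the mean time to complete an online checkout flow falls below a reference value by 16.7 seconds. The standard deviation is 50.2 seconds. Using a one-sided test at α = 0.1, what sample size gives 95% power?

n = 78

For a one-sample z-test, n = ((z_α + z_β)·σ/δ)².
z_α = 1.282 (one-sided α = 0.1); z_β = 1.645 (power 95% → β = 0.05).
n = (2.927 × 50.2 / 16.7)² = 77.41
Round up: n = 78.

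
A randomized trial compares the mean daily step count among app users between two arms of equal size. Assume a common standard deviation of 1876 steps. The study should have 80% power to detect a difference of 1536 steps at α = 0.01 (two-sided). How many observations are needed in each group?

For two equal groups, n per group = 2·((z_{α/2} + z_β)·σ/δ)².
z_{α/2} = 2.576; z_β = 0.842 (power 80%).
n = 2 × (3.418 × 1876 / 1536)² = 2 × 17.43 = 34.86
Round up: n = 35 per group.

35 per group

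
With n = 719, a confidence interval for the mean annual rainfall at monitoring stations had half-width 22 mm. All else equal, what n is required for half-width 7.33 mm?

6477

Margin of error scales as 1/√n, so n₂ = n₁·(E₁/E₂)².
n₂ = 719 × (22/7.33)² = 719 × 9.008 = 6476.75
Round up: n₂ = 6477.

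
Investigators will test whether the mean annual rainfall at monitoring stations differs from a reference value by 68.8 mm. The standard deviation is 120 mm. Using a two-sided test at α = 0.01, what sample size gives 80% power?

For a one-sample z-test, n = ((z_{α/2} + z_β)·σ/δ)².
z_{α/2} = 2.576 (two-sided α = 0.01); z_β = 0.842 (power 80% → β = 0.2).
n = (3.418 × 120 / 68.8)² = 35.54
Round up: n = 36.

n = 36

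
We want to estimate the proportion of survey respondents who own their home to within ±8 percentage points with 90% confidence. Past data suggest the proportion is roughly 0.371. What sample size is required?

For a proportion with margin E = 0.08 at 90% confidence, z = 1.645.
n = p̂(1−p̂)(z/E)² = 0.371 × 0.629 × (1.645/0.08)² = 98.67
Round up: n = 99.

99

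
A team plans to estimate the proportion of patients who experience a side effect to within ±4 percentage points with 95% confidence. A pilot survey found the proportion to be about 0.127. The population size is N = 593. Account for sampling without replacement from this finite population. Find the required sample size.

184

For a proportion with margin E = 0.04 at 95% confidence, z = 1.960.
n = p̂(1−p̂)(z/E)² = 0.127 × 0.873 × (1.960/0.04)² = 266.20 — call this n₀.
Finite-population correction with N = 593: n = n₀ / (1 + (n₀−1)/N) = 266.20 / 1.447 = 183.97
Round up: n = 184.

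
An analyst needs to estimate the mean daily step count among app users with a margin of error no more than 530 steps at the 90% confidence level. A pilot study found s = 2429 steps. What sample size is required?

For a mean, the margin of error is E = z·σ/√n, so n = (zσ/E)².
At 90% confidence, z = 1.645.
n = (1.645 × 2429 / 530)² = 56.84
Round up: n = 57.

57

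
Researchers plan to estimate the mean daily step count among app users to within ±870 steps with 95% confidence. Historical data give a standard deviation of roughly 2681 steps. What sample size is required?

For a mean, the margin of error is E = z·σ/√n, so n = (zσ/E)².
At 95% confidence, z = 1.960.
n = (1.960 × 2681 / 870)² = 36.48
Round up: n = 37.

n = 37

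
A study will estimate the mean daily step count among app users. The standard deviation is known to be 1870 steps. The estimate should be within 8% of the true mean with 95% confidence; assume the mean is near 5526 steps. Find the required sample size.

For a mean, the margin of error is E = z·σ/√n, so n = (zσ/E)².
At 95% confidence, z = 1.960.
E = 8% of 5526 = 442.1 steps.
n = (1.960 × 1870 / 442.1)² = 68.74
Round up: n = 69.

69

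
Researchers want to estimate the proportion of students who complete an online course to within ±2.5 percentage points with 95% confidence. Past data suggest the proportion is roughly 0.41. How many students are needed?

For a proportion with margin E = 0.025 at 95% confidence, z = 1.960.
n = p̂(1−p̂)(z/E)² = 0.41 × 0.59 × (1.960/0.025)² = 1486.85
Round up: n = 1487.

1487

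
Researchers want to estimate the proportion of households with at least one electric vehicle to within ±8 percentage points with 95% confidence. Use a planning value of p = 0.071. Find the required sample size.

For a proportion with margin E = 0.08 at 95% confidence, z = 1.960.
n = p̂(1−p̂)(z/E)² = 0.071 × 0.929 × (1.960/0.08)² = 39.59
Round up: n = 40.

40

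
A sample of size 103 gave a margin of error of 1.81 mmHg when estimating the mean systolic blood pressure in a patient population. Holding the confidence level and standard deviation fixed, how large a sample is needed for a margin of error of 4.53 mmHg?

17

Margin of error scales as 1/√n, so n₂ = n₁·(E₁/E₂)².
n₂ = 103 × (1.81/4.53)² = 103 × 0.1596 = 16.44
Round up: n₂ = 17.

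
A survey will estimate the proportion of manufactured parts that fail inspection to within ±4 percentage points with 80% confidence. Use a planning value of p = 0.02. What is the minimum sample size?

21

For a proportion with margin E = 0.04 at 80% confidence, z = 1.282.
n = p̂(1−p̂)(z/E)² = 0.02 × 0.98 × (1.282/0.04)² = 20.13
Round up: n = 21.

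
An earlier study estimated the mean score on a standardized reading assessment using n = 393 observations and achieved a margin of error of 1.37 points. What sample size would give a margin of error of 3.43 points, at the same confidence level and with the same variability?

63

Margin of error scales as 1/√n, so n₂ = n₁·(E₁/E₂)².
n₂ = 393 × (1.37/3.43)² = 393 × 0.1595 = 62.68
Round up: n₂ = 63.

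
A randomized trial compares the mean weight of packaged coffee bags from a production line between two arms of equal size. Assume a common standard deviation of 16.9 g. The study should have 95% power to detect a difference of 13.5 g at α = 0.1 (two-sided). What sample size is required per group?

34 per group

For two equal groups, n per group = 2·((z_{α/2} + z_β)·σ/δ)².
z_{α/2} = 1.645; z_β = 1.645 (power 95%).
n = 2 × (3.290 × 16.9 / 13.5)² = 2 × 16.96 = 33.92
Round up: n = 34 per group.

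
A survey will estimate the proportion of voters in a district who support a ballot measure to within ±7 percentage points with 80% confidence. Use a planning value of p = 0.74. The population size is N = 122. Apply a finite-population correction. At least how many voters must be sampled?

For a proportion with margin E = 0.07 at 80% confidence, z = 1.282.
n = p̂(1−p̂)(z/E)² = 0.74 × 0.26 × (1.282/0.07)² = 64.53 — call this n₀.
Finite-population correction with N = 122: n = n₀ / (1 + (n₀−1)/N) = 64.53 / 1.521 = 42.43
Round up: n = 43.

43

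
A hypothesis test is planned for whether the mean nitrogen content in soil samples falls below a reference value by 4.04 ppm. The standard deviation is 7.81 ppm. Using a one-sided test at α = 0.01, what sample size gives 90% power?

For a one-sample z-test, n = ((z_α + z_β)·σ/δ)².
z_α = 2.326 (one-sided α = 0.01); z_β = 1.282 (power 90% → β = 0.1).
n = (3.608 × 7.81 / 4.04)² = 48.65
Round up: n = 49.

49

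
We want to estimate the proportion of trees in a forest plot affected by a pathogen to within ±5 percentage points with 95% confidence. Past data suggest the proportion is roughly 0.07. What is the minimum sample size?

n = 101

For a proportion with margin E = 0.05 at 95% confidence, z = 1.960.
n = p̂(1−p̂)(z/E)² = 0.07 × 0.93 × (1.960/0.05)² = 100.04
Round up: n = 101.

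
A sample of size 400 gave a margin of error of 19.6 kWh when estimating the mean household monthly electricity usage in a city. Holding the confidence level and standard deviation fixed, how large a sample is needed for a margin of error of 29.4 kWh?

Margin of error scales as 1/√n, so n₂ = n₁·(E₁/E₂)².
n₂ = 400 × (19.6/29.4)² = 400 × 0.4444 = 177.76
Round up: n₂ = 178.

n = 178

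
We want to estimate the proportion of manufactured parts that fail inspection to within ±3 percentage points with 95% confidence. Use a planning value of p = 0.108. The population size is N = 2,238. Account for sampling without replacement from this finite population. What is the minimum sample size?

For a proportion with margin E = 0.03 at 95% confidence, z = 1.960.
n = p̂(1−p̂)(z/E)² = 0.108 × 0.892 × (1.960/0.03)² = 411.20 — call this n₀.
Finite-population correction with N = 2,238: n = n₀ / (1 + (n₀−1)/N) = 411.20 / 1.183 = 347.59
Round up: n = 348.

348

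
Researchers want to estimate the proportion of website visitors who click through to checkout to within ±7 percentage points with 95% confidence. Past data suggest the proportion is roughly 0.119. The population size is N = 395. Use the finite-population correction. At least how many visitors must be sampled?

For a proportion with margin E = 0.07 at 95% confidence, z = 1.960.
n = p̂(1−p̂)(z/E)² = 0.119 × 0.881 × (1.960/0.07)² = 82.19 — call this n₀.
Finite-population correction with N = 395: n = n₀ / (1 + (n₀−1)/N) = 82.19 / 1.206 = 68.15
Round up: n = 69.

69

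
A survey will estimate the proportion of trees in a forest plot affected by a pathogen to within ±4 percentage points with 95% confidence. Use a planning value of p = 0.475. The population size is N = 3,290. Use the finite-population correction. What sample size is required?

For a proportion with margin E = 0.04 at 95% confidence, z = 1.960.
n = p̂(1−p̂)(z/E)² = 0.475 × 0.525 × (1.960/0.04)² = 598.75 — call this n₀.
Finite-population correction with N = 3,290: n = n₀ / (1 + (n₀−1)/N) = 598.75 / 1.182 = 506.56
Round up: n = 507.

507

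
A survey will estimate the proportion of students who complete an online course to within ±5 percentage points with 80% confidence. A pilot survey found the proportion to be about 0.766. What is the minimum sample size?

For a proportion with margin E = 0.05 at 80% confidence, z = 1.282.
n = p̂(1−p̂)(z/E)² = 0.766 × 0.234 × (1.282/0.05)² = 117.84
Round up: n = 118.

118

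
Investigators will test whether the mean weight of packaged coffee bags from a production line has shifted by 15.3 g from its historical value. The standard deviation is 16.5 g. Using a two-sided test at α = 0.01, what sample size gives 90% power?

For a one-sample z-test, n = ((z_{α/2} + z_β)·σ/δ)².
z_{α/2} = 2.576 (two-sided α = 0.01); z_β = 1.282 (power 90% → β = 0.1).
n = (3.858 × 16.5 / 15.3)² = 17.31
Round up: n = 18.

18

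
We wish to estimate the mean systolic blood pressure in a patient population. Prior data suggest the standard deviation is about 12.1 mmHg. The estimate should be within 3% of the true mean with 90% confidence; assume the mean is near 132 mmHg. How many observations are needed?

26

For a mean, the margin of error is E = z·σ/√n, so n = (zσ/E)².
At 90% confidence, z = 1.645.
E = 3% of 132 = 3.96 mmHg.
n = (1.645 × 12.1 / 3.96)² = 25.26
Round up: n = 26.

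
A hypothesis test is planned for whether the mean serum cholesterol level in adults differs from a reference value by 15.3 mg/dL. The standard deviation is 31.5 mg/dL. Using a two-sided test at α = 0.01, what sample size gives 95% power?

For a one-sample z-test, n = ((z_{α/2} + z_β)·σ/δ)².
z_{α/2} = 2.576 (two-sided α = 0.01); z_β = 1.645 (power 95% → β = 0.05).
n = (4.221 × 31.5 / 15.3)² = 75.52
Round up: n = 76.

n = 76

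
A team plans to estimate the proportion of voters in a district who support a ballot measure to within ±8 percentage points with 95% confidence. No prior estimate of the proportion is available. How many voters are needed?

For a proportion with margin E = 0.08 at 95% confidence, z = 1.960.
With no prior estimate, use p = 0.5, which maximizes p(1−p) at 0.25.
n = 0.25 × (z/E)² = 0.25 × (1.960/0.08)² = 150.06
Round up: n = 151.

n = 151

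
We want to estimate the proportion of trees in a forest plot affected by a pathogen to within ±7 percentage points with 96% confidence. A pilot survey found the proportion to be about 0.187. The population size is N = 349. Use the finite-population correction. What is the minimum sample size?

96

For a proportion with margin E = 0.07 at 96% confidence, z = 2.054.
n = p̂(1−p̂)(z/E)² = 0.187 × 0.813 × (2.054/0.07)² = 130.90 — call this n₀.
Finite-population correction with N = 349: n = n₀ / (1 + (n₀−1)/N) = 130.90 / 1.372 = 95.41
Round up: n = 96.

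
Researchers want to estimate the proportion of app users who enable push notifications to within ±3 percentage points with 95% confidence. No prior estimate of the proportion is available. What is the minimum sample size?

For a proportion with margin E = 0.03 at 95% confidence, z = 1.960.
With no prior estimate, use p = 0.5, which maximizes p(1−p) at 0.25.
n = 0.25 × (z/E)² = 0.25 × (1.960/0.03)² = 1067.11
Round up: n = 1068.

n = 1068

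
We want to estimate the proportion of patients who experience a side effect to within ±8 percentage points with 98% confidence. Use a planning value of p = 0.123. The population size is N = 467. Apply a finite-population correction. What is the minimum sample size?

77

For a proportion with margin E = 0.08 at 98% confidence, z = 2.326.
n = p̂(1−p̂)(z/E)² = 0.123 × 0.877 × (2.326/0.08)² = 91.19 — call this n₀.
Finite-population correction with N = 467: n = n₀ / (1 + (n₀−1)/N) = 91.19 / 1.193 = 76.44
Round up: n = 77.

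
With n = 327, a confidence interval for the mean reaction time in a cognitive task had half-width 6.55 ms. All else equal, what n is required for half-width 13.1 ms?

n = 82

Margin of error scales as 1/√n, so n₂ = n₁·(E₁/E₂)².
n₂ = 327 × (6.55/13.1)² = 327 × 0.25 = 81.75
Round up: n₂ = 82.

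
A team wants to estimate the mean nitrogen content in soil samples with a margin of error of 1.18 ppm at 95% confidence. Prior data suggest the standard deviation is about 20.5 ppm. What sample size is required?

n = 1160

For a mean, the margin of error is E = z·σ/√n, so n = (zσ/E)².
At 95% confidence, z = 1.960.
n = (1.960 × 20.5 / 1.18)² = 1159.46
Round up: n = 1160.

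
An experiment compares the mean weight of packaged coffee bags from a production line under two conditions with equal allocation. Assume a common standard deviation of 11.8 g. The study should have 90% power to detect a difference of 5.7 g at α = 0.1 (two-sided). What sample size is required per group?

74 per group

For two equal groups, n per group = 2·((z_{α/2} + z_β)·σ/δ)².
z_{α/2} = 1.645; z_β = 1.282 (power 90%).
n = 2 × (2.927 × 11.8 / 5.7)² = 2 × 36.72 = 73.44
Round up: n = 74 per group.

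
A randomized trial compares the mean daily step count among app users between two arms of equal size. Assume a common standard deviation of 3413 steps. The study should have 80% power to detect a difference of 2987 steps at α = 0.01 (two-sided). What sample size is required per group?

31 per group

For two equal groups, n per group = 2·((z_{α/2} + z_β)·σ/δ)².
z_{α/2} = 2.576; z_β = 0.842 (power 80%).
n = 2 × (3.418 × 3413 / 2987)² = 2 × 15.25 = 30.50
Round up: n = 31 per group.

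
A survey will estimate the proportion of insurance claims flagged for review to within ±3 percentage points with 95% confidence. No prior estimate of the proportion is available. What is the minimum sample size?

1068

For a proportion with margin E = 0.03 at 95% confidence, z = 1.960.
With no prior estimate, use p = 0.5, which maximizes p(1−p) at 0.25.
n = 0.25 × (z/E)² = 0.25 × (1.960/0.03)² = 1067.11
Round up: n = 1068.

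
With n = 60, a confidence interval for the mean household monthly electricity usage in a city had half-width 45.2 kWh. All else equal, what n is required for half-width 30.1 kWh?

136

Margin of error scales as 1/√n, so n₂ = n₁·(E₁/E₂)².
n₂ = 60 × (45.2/30.1)² = 60 × 2.255 = 135.30
Round up: n₂ = 136.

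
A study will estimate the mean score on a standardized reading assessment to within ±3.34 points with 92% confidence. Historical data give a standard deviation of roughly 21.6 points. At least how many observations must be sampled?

129

For a mean, the margin of error is E = z·σ/√n, so n = (zσ/E)².
At 92% confidence, z = 1.751.
n = (1.751 × 21.6 / 3.34)² = 128.23
Round up: n = 129.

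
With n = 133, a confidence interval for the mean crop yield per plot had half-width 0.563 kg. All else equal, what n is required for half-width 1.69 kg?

Margin of error scales as 1/√n, so n₂ = n₁·(E₁/E₂)².
n₂ = 133 × (0.563/1.69)² = 133 × 0.111 = 14.76
Round up: n₂ = 15.

15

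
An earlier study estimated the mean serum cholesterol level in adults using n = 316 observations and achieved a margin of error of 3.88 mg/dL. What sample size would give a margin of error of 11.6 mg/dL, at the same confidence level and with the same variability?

Margin of error scales as 1/√n, so n₂ = n₁·(E₁/E₂)².
n₂ = 316 × (3.88/11.6)² = 316 × 0.1119 = 35.36
Round up: n₂ = 36.

36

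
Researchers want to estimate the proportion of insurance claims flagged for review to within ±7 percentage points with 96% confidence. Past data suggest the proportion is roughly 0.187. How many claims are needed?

n = 131

For a proportion with margin E = 0.07 at 96% confidence, z = 2.054.
n = p̂(1−p̂)(z/E)² = 0.187 × 0.813 × (2.054/0.07)² = 130.90
Round up: n = 131.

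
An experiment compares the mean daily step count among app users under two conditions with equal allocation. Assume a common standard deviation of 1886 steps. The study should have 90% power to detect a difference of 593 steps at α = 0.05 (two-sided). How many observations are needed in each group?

213 per group

For two equal groups, n per group = 2·((z_{α/2} + z_β)·σ/δ)².
z_{α/2} = 1.960; z_β = 1.282 (power 90%).
n = 2 × (3.242 × 1886 / 593)² = 2 × 106.32 = 212.64
Round up: n = 213 per group.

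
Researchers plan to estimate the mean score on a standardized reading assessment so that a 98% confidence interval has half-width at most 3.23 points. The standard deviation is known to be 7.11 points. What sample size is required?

For a mean, the margin of error is E = z·σ/√n, so n = (zσ/E)².
At 98% confidence, z = 2.326.
n = (2.326 × 7.11 / 3.23)² = 26.22
Round up: n = 27.

n = 27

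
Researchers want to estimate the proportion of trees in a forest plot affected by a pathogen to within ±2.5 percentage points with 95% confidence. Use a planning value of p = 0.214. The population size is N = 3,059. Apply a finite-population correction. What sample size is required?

n = 773

For a proportion with margin E = 0.025 at 95% confidence, z = 1.960.
n = p̂(1−p̂)(z/E)² = 0.214 × 0.786 × (1.960/0.025)² = 1033.88 — call this n₀.
Finite-population correction with N = 3,059: n = n₀ / (1 + (n₀−1)/N) = 1033.88 / 1.338 = 772.71
Round up: n = 773.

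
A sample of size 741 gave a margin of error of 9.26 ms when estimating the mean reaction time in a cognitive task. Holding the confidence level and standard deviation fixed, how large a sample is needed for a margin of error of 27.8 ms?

n = 83

Margin of error scales as 1/√n, so n₂ = n₁·(E₁/E₂)².
n₂ = 741 × (9.26/27.8)² = 741 × 0.111 = 82.25
Round up: n₂ = 83.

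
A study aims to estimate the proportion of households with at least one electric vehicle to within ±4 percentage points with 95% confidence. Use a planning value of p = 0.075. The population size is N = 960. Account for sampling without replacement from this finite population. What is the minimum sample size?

For a proportion with margin E = 0.04 at 95% confidence, z = 1.960.
n = p̂(1−p̂)(z/E)² = 0.075 × 0.925 × (1.960/0.04)² = 166.57 — call this n₀.
Finite-population correction with N = 960: n = n₀ / (1 + (n₀−1)/N) = 166.57 / 1.172 = 142.12
Round up: n = 143.

143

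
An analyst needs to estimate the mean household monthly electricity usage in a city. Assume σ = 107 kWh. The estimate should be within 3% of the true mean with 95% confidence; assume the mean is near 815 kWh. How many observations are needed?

74

For a mean, the margin of error is E = z·σ/√n, so n = (zσ/E)².
At 95% confidence, z = 1.960.
E = 3% of 815 = 24.45 kWh.
n = (1.960 × 107 / 24.45)² = 73.57
Round up: n = 74.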